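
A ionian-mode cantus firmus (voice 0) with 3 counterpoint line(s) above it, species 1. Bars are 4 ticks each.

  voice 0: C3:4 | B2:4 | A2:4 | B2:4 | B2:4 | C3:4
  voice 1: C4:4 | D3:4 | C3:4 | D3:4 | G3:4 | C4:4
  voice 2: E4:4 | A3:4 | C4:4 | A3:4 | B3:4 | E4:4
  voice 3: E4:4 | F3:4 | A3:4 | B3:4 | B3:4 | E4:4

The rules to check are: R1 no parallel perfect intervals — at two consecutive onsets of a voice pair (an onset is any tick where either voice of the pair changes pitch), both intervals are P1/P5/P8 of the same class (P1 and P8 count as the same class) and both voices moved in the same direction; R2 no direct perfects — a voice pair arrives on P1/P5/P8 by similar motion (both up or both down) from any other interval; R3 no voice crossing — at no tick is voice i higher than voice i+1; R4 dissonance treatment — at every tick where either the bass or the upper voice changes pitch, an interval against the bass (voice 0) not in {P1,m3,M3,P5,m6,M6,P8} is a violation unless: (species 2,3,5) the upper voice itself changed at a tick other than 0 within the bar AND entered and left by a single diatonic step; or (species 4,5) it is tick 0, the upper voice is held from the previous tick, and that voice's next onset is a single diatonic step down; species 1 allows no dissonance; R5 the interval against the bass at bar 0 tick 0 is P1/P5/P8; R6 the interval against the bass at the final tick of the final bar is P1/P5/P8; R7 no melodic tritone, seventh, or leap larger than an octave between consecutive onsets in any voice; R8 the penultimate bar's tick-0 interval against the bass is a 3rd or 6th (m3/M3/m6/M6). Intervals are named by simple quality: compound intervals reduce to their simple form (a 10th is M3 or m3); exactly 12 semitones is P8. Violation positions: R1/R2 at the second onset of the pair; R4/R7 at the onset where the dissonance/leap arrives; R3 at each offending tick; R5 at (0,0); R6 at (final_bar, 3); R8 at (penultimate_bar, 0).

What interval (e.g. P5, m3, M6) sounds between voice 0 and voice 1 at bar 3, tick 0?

m3

voice 0=B2 voice 1=D3 -> m3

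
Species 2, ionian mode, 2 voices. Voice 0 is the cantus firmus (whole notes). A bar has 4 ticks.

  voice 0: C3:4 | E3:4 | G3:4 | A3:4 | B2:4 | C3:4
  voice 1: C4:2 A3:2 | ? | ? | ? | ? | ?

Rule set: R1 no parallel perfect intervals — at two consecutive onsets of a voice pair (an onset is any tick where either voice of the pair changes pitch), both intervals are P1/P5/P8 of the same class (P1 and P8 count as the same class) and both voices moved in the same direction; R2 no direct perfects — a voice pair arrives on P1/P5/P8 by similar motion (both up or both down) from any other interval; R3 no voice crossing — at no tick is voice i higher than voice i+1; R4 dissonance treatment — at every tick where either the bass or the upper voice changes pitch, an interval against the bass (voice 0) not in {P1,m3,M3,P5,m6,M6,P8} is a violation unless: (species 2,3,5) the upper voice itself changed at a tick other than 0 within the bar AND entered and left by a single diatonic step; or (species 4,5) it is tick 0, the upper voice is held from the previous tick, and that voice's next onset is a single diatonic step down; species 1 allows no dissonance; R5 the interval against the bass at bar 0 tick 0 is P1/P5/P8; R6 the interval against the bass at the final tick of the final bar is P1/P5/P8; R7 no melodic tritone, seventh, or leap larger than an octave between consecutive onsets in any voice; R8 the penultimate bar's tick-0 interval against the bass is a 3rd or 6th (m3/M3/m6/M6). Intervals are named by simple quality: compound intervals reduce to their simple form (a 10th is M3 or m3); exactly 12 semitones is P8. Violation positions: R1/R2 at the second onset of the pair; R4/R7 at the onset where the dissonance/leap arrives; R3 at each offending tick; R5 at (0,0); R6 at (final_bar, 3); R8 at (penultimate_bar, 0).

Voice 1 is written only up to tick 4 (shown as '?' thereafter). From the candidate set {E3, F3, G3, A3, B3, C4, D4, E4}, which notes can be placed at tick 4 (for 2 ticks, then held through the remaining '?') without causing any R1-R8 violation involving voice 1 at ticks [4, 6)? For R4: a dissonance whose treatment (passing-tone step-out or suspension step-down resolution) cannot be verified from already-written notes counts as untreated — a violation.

{C4, E3, G3}

E3: legal
F3: violates R4
G3: legal
A3: violates R4
B3: violates R2
C4: legal
D4: violates R4
E4: violates R2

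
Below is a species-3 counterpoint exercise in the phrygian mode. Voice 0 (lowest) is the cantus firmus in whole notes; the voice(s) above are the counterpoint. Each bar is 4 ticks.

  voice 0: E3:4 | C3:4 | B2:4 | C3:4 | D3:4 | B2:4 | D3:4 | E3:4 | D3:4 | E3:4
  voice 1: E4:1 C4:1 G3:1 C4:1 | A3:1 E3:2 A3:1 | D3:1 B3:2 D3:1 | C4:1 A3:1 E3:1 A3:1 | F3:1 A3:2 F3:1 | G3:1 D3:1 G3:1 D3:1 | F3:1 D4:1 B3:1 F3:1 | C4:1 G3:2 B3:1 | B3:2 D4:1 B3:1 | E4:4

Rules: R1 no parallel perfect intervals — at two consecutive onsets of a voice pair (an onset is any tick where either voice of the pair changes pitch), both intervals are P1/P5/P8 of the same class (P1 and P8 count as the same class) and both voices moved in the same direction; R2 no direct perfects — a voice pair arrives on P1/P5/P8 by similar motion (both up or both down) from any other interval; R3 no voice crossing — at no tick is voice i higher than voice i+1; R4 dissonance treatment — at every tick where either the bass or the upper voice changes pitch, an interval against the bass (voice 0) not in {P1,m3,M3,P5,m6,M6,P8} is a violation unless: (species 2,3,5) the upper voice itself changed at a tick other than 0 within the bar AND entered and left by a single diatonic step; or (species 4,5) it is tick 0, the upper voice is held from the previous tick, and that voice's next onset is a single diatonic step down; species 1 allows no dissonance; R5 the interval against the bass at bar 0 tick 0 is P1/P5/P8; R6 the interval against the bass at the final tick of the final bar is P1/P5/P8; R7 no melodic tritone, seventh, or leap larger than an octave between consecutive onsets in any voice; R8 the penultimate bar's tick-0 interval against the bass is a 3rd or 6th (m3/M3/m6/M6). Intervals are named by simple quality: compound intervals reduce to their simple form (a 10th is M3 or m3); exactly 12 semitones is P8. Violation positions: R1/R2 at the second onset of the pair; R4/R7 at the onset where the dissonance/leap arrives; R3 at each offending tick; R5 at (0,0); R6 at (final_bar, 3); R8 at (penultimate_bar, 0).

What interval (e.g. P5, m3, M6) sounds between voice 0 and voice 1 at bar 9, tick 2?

P8

voice 0=E3 voice 1=E4 -> P8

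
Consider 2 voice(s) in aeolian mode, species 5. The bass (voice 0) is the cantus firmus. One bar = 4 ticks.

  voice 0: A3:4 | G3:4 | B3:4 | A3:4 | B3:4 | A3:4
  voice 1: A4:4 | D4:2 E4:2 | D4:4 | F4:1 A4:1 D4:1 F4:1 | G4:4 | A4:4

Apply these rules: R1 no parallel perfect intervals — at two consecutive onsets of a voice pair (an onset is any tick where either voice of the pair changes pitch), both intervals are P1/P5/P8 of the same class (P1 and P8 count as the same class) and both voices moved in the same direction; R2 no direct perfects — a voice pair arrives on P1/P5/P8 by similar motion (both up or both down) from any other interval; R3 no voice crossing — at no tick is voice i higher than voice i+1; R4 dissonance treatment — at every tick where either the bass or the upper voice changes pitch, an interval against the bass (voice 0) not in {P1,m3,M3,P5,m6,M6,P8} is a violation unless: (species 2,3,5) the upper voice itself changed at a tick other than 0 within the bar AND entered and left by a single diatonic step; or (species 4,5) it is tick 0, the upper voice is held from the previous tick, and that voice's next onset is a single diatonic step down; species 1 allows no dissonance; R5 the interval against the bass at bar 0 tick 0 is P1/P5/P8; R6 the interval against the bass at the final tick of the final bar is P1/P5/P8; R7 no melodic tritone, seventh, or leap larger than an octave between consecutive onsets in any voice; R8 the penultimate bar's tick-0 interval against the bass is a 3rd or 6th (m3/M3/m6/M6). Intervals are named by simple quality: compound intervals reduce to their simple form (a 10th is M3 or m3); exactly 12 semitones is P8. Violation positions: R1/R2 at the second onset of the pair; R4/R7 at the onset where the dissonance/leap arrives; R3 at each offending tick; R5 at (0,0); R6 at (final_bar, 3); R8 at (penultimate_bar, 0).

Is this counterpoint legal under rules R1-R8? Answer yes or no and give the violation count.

No (2 violations)

bar 0: v0=A3 v1=A4 (P8)
bar 1: v0=G3 v1=D4 (P5)
bar 2: v0=B3 v1=D4 (m3)
bar 3: v0=A3 v1=F4 (m6)
bar 4: v0=B3 v1=G4 (m6)
bar 5: v0=A3 v1=A4 (P8)
  R2 @ bar1.0: A3/A4 P8 -> G3/D4 P5 similar
  R4 @ bar3.2: A3/D4 P4 untreated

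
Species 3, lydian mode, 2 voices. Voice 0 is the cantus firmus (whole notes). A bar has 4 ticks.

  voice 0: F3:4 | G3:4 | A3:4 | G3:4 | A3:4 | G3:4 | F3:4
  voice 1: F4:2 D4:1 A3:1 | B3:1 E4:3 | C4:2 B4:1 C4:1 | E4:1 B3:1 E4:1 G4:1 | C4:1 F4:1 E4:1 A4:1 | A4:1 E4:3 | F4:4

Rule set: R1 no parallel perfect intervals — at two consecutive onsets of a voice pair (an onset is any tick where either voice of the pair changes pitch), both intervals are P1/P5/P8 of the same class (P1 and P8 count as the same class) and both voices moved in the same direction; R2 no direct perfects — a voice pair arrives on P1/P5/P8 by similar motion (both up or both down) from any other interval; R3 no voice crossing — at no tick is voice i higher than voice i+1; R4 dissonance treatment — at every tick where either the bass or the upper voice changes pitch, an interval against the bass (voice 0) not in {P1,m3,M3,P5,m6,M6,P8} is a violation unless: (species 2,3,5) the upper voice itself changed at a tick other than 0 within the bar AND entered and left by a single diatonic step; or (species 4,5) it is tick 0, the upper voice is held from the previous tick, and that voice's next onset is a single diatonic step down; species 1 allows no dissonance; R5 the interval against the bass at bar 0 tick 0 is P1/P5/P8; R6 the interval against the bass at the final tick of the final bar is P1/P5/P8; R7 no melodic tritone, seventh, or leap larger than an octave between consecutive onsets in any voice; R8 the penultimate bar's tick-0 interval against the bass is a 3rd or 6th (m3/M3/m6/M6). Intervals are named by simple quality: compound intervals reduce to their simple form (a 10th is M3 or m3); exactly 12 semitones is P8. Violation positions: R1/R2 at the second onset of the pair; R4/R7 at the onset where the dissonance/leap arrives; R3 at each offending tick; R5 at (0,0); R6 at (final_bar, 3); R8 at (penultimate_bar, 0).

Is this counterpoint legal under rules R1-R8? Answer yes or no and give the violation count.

No (5 violations)

bar 0: v0=F3 v1=F4 (P8)
bar 1: v0=G3 v1=B3 (M3)
bar 2: v0=A3 v1=C4 (m3)
bar 3: v0=G3 v1=E4 (M6)
bar 4: v0=A3 v1=C4 (m3)
bar 5: v0=G3 v1=A4 (M2)
bar 6: v0=F3 v1=F4 (P8)
  R4 @ bar2.2: A3/B4 M2 untreated
  R7 @ bar2.2: C4->B4 leap 11st
  R7 @ bar2.3: B4->C4 leap 11st
  R4 @ bar5.0: G3/A4 M2 untreated
  R8 @ bar5.0: penult M2 not 3rd/6th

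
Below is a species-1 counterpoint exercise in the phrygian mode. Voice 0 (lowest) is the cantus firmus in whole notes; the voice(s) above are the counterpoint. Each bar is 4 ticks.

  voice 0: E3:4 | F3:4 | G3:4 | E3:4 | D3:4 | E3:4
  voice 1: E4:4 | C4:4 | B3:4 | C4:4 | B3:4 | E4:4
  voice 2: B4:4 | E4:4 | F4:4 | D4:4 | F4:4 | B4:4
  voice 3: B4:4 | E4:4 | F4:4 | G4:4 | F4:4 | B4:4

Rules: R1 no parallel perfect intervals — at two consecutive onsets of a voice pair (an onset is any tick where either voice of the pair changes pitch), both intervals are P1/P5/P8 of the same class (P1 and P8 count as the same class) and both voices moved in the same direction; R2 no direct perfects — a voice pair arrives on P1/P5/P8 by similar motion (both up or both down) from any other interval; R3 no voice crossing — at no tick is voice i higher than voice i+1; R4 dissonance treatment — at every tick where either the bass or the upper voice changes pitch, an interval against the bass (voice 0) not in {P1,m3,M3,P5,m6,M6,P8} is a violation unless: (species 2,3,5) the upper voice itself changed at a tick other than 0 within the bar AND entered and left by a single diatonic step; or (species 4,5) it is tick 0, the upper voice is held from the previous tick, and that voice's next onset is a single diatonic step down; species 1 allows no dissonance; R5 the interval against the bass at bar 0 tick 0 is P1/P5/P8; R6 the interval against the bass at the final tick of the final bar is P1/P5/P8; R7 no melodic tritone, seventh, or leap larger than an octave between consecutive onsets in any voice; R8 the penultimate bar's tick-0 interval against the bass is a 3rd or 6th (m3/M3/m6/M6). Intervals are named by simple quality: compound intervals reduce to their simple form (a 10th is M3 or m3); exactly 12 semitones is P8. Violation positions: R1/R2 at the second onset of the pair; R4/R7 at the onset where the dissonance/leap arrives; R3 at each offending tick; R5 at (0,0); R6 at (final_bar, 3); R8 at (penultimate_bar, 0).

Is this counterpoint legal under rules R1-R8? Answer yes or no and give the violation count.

bar 0: v0=E3 v1=E4 v2=B4 v3=B4 (P5)
bar 1: v0=F3 v1=C4 v2=E4 v3=E4 (M7)
bar 2: v0=G3 v1=B3 v2=F4 v3=F4 (m7)
bar 3: v0=E3 v1=C4 v2=D4 v3=G4 (m3)
bar 4: v0=D3 v1=B3 v2=F4 v3=F4 (m3)
bar 5: v0=E3 v1=E4 v2=B4 v3=B4 (P5)
  R1 @ bar1.0: B4/B4 P1 -> E4/E4 P1 similar
  R4 @ bar1.0: F3/E4 M7 untreated
  R4 @ bar1.0: F3/E4 M7 untreated
  R1 @ bar2.0: E4/E4 P1 -> F4/F4 P1 similar
  R4 @ bar2.0: G3/F4 m7 untreated
  R4 @ bar2.0: G3/F4 m7 untreated
  R2 @ bar3.0: B3/F4 TT -> C4/G4 P5 similar
  R4 @ bar3.0: E3/D4 m7 untreated
  R1 @ bar5.0: F4/F4 P1 -> B4/B4 P1 similar
  R2 @ bar5.0: D3/B3 M6 -> E3/E4 P8 similar
  R2 @ bar5.0: D3/F4 m3 -> E3/B4 P5 similar
  R2 @ bar5.0: D3/F4 m3 -> E3/B4 P5 similar
  R2 @ bar5.0: B3/F4 TT -> E4/B4 P5 similar
  R2 @ bar5.0: B3/F4 TT -> E4/B4 P5 similar
  R7 @ bar5.0: F4->B4 leap 6st
  R7 @ bar5.0: F4->B4 leap 6st

No (16 violations)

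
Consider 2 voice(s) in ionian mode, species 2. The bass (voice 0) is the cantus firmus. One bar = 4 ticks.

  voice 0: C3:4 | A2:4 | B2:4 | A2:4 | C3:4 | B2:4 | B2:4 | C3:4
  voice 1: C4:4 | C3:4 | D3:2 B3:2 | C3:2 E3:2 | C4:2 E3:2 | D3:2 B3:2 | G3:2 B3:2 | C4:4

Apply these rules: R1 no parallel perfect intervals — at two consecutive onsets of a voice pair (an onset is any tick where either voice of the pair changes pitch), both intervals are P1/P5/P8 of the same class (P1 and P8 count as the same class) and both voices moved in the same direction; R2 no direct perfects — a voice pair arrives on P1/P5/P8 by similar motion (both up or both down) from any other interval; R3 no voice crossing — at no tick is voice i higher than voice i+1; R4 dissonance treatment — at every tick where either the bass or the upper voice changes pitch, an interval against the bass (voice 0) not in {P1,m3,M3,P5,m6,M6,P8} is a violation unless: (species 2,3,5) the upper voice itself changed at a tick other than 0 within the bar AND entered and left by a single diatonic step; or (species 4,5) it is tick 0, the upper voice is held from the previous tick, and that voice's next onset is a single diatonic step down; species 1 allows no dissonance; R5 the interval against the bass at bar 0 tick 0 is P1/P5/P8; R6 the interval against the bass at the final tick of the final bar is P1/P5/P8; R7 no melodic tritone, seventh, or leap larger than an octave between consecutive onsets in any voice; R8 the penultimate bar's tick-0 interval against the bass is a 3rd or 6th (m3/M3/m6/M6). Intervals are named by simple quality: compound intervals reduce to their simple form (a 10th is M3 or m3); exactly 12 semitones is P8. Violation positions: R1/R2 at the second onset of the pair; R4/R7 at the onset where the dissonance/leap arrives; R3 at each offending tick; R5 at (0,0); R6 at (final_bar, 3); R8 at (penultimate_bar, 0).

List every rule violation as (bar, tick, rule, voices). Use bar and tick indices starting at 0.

(3, 0, R7, (1,))
(4, 0, R2, (0, 1))
(7, 0, R1, (0, 1))

bar 0: v0=C3 v1=C4 downbeat P8
bar 1: v0=A2 v1=C3 downbeat m3
bar 2: v0=B2 v1=D3 downbeat m3
bar 3: v0=A2 v1=C3 downbeat m3
bar 4: v0=C3 v1=C4 downbeat P8
bar 5: v0=B2 v1=D3 downbeat m3
bar 6: v0=B2 v1=G3 downbeat m6
bar 7: v0=C3 v1=C4 downbeat P8
  -> R7 @ bar 3 tick 0 v(1,): B3->C3 leap 11st
  -> R2 @ bar 4 tick 0 v(0, 1): A2/E3 P5 -> C3/C4 P8 similar
  -> R1 @ bar 7 tick 0 v(0, 1): B2/B3 P8 -> C3/C4 P8 similar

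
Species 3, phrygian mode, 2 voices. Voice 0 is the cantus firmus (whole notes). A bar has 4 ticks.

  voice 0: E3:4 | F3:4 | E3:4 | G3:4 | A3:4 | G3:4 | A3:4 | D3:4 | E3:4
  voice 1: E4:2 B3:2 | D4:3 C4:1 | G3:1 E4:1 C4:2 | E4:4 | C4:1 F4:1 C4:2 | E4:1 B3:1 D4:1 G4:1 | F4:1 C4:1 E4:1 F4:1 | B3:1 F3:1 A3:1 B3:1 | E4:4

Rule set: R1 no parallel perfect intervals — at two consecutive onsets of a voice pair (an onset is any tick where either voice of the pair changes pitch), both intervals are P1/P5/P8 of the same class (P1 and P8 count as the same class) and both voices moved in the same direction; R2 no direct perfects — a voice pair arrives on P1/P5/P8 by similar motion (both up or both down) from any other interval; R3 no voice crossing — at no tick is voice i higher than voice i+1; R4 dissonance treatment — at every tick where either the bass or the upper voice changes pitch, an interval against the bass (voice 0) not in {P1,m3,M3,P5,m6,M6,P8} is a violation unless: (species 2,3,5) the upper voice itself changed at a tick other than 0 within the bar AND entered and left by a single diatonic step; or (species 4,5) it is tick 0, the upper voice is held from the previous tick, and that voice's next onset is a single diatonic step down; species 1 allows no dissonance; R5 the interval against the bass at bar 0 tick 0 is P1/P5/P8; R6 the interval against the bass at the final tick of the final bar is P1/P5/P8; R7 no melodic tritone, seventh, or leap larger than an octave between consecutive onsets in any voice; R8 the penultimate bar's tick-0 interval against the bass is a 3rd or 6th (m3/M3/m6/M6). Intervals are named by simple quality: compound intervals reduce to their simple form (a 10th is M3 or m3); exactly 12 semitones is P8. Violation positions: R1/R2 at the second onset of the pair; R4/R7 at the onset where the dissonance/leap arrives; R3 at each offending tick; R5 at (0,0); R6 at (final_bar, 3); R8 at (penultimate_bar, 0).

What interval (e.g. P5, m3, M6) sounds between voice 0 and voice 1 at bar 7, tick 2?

P5

voice 0=D3 voice 1=A3 -> P5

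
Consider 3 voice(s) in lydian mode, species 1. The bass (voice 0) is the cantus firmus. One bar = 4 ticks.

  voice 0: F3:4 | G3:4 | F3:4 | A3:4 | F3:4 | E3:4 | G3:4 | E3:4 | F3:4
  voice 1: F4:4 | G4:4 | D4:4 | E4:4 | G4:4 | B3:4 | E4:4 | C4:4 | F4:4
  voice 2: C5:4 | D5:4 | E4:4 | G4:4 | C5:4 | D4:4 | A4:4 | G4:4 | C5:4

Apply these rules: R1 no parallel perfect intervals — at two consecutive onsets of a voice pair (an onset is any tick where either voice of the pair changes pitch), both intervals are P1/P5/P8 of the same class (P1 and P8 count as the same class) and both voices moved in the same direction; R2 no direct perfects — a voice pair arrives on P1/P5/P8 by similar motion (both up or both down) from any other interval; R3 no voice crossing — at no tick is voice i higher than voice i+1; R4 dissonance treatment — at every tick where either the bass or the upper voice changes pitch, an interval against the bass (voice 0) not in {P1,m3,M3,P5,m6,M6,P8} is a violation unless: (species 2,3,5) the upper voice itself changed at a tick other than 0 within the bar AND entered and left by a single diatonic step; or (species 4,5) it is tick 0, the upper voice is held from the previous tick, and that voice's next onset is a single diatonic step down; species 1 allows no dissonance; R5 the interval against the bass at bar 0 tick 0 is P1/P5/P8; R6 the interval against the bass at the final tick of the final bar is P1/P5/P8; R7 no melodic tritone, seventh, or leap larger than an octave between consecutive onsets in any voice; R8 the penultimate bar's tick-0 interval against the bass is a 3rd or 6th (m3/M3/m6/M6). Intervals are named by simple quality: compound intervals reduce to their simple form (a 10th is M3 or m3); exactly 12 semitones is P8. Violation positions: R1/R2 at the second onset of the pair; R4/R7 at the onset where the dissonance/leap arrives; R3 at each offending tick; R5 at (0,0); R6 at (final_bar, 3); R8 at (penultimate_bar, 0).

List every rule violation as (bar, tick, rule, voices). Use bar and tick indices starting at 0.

(1, 0, R1, (0, 1))
(1, 0, R1, (0, 2))
(1, 0, R1, (1, 2))
(2, 0, R4, (0, 2))
(2, 0, R7, (2,))
(3, 0, R2, (0, 1))
(3, 0, R4, (0, 2))
(4, 0, R4, (0, 1))
(5, 0, R2, (0, 1))
(5, 0, R4, (0, 2))
(5, 0, R7, (2,))
(6, 0, R4, (0, 2))
(7, 0, R2, (1, 2))
(8, 0, R1, (1, 2))
(8, 0, R2, (0, 1))
(8, 0, R2, (0, 2))

bar 0: v0=F3 v1=F4 v2=C5 downbeat P5
bar 1: v0=G3 v1=G4 v2=D5 downbeat P5
bar 2: v0=F3 v1=D4 v2=E4 downbeat M7
bar 3: v0=A3 v1=E4 v2=G4 downbeat m7
bar 4: v0=F3 v1=G4 v2=C5 downbeat P5
bar 5: v0=E3 v1=B3 v2=D4 downbeat m7
bar 6: v0=G3 v1=E4 v2=A4 downbeat M2
bar 7: v0=E3 v1=C4 v2=G4 downbeat m3
bar 8: v0=F3 v1=F4 v2=C5 downbeat P5
  -> R1 @ bar 1 tick 0 v(0, 1): F3/F4 P8 -> G3/G4 P8 similar
  -> R1 @ bar 1 tick 0 v(0, 2): F3/C5 P5 -> G3/D5 P5 similar
  -> R1 @ bar 1 tick 0 v(1, 2): F4/C5 P5 -> G4/D5 P5 similar
  -> R4 @ bar 2 tick 0 v(0, 2): F3/E4 M7 untreated
  -> R7 @ bar 2 tick 0 v(2,): D5->E4 leap 10st
  -> R2 @ bar 3 tick 0 v(0, 1): F3/D4 M6 -> A3/E4 P5 similar
  -> R4 @ bar 3 tick 0 v(0, 2): A3/G4 m7 untreated
  -> R4 @ bar 4 tick 0 v(0, 1): F3/G4 M2 untreated
  -> R2 @ bar 5 tick 0 v(0, 1): F3/G4 M2 -> E3/B3 P5 similar
  -> R4 @ bar 5 tick 0 v(0, 2): E3/D4 m7 untreated
  -> R7 @ bar 5 tick 0 v(2,): C5->D4 leap 10st
  -> R4 @ bar 6 tick 0 v(0, 2): G3/A4 M2 untreated
  -> R2 @ bar 7 tick 0 v(1, 2): E4/A4 P4 -> C4/G4 P5 similar
  -> R1 @ bar 8 tick 0 v(1, 2): C4/G4 P5 -> F4/C5 P5 similar
  -> R2 @ bar 8 tick 0 v(0, 1): E3/C4 m6 -> F3/F4 P8 similar
  -> R2 @ bar 8 tick 0 v(0, 2): E3/G4 m3 -> F3/C5 P5 similar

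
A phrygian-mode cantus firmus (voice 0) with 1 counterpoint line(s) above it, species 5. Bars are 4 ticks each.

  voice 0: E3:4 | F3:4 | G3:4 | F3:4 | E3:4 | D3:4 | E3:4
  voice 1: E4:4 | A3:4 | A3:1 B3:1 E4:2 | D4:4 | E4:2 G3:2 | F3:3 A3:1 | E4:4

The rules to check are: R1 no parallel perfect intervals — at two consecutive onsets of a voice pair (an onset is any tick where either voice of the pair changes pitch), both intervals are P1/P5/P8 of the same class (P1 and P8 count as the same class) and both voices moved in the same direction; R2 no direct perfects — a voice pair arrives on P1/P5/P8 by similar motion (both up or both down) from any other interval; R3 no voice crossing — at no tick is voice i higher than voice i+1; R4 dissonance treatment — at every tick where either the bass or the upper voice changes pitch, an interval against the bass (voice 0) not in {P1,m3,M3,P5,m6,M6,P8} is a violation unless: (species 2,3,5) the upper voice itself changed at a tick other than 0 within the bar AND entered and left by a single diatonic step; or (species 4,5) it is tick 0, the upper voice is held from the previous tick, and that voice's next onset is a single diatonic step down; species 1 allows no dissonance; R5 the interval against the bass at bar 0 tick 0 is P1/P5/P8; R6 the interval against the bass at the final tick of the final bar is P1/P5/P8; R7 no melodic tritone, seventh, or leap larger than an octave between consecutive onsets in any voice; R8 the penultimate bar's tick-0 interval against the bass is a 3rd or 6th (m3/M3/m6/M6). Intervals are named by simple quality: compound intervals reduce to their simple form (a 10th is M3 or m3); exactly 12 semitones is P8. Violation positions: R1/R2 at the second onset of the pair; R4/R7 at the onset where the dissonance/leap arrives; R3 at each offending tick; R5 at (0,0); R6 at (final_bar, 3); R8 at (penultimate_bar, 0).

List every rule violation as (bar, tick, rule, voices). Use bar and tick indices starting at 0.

bar 0: v0=E3 v1=E4 downbeat P8
bar 1: v0=F3 v1=A3 downbeat M3
bar 2: v0=G3 v1=A3 downbeat M2
bar 3: v0=F3 v1=D4 downbeat M6
bar 4: v0=E3 v1=E4 downbeat P8
bar 5: v0=D3 v1=F3 downbeat m3
bar 6: v0=E3 v1=E4 downbeat P8
  -> R4 @ bar 2 tick 0 v(0, 1): G3/A3 M2 untreated
  -> R2 @ bar 6 tick 0 v(0, 1): D3/A3 P5 -> E3/E4 P8 similar

(2, 0, R4, (0, 1))
(6, 0, R2, (0, 1))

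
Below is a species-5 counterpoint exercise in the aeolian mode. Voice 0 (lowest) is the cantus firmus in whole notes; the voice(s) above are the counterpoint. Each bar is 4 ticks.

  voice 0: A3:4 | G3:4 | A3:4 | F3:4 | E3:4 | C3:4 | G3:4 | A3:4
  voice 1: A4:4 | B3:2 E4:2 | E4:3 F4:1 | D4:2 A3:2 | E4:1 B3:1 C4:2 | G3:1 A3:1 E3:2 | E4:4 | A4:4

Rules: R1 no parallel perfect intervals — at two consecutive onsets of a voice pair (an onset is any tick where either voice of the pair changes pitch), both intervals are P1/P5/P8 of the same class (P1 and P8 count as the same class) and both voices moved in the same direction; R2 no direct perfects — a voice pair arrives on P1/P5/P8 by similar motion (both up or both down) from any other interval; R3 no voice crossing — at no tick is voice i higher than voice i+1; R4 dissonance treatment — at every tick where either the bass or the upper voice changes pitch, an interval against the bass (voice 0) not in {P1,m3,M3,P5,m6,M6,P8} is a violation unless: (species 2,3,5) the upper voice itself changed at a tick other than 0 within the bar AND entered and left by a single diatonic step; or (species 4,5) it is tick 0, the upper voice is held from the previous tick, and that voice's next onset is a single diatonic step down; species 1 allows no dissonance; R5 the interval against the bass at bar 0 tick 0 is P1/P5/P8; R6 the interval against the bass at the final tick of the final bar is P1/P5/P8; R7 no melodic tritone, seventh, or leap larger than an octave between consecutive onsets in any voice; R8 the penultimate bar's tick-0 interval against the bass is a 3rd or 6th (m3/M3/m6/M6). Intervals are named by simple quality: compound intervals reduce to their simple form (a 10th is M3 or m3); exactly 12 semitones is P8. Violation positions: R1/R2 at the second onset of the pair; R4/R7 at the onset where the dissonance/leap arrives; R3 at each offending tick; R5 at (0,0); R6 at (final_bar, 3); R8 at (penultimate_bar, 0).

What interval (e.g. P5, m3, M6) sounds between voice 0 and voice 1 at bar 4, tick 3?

voice 0=E3 voice 1=C4 -> m6

m6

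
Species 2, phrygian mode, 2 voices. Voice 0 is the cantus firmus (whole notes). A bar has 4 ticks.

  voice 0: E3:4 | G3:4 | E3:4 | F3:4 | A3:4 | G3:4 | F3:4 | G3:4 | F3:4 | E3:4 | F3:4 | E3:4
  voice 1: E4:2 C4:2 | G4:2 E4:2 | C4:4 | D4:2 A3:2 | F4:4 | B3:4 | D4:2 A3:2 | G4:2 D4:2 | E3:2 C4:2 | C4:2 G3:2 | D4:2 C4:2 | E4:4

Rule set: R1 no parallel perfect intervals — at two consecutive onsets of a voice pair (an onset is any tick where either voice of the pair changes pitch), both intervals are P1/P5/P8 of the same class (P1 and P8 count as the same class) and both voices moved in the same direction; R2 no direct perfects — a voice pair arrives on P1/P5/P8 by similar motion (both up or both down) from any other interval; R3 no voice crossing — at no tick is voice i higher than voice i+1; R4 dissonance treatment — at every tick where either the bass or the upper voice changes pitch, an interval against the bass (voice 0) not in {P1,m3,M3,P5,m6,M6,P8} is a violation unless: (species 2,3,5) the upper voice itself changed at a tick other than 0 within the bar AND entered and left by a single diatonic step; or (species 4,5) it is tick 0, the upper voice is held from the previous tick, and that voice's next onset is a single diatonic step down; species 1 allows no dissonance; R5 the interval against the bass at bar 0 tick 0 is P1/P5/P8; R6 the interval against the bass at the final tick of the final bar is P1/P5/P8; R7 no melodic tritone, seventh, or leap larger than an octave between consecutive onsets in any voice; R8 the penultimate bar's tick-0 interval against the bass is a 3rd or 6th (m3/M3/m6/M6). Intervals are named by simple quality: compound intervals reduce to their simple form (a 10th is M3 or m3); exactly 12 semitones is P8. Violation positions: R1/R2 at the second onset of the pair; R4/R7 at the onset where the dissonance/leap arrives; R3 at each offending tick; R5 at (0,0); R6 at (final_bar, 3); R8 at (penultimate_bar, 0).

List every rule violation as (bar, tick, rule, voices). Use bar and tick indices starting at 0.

(1, 0, R2, (0, 1))
(5, 0, R7, (1,))
(7, 0, R2, (0, 1))
(7, 0, R7, (1,))
(8, 0, R3, (0, 1))
(8, 0, R4, (0, 1))
(8, 0, R7, (1,))
(8, 1, R3, (0, 1))

bar 0: v0=E3 v1=E4 downbeat P8
bar 1: v0=G3 v1=G4 downbeat P8
bar 2: v0=E3 v1=C4 downbeat m6
bar 3: v0=F3 v1=D4 downbeat M6
bar 4: v0=A3 v1=F4 downbeat m6
bar 5: v0=G3 v1=B3 downbeat M3
bar 6: v0=F3 v1=D4 downbeat M6
bar 7: v0=G3 v1=G4 downbeat P8
bar 8: v0=F3 v1=E3 downbeat m2
bar 9: v0=E3 v1=C4 downbeat m6
bar 10: v0=F3 v1=D4 downbeat M6
bar 11: v0=E3 v1=E4 downbeat P8
  -> R2 @ bar 1 tick 0 v(0, 1): E3/C4 m6 -> G3/G4 P8 similar
  -> R7 @ bar 5 tick 0 v(1,): F4->B3 leap 6st
  -> R2 @ bar 7 tick 0 v(0, 1): F3/A3 M3 -> G3/G4 P8 similar
  -> R7 @ bar 7 tick 0 v(1,): A3->G4 leap 10st
  -> R3 @ bar 8 tick 0 v(0, 1): F3 above E3
  -> R4 @ bar 8 tick 0 v(0, 1): F3/E3 m2 untreated
  -> R7 @ bar 8 tick 0 v(1,): D4->E3 leap 10st
  -> R3 @ bar 8 tick 1 v(0, 1): F3 above E3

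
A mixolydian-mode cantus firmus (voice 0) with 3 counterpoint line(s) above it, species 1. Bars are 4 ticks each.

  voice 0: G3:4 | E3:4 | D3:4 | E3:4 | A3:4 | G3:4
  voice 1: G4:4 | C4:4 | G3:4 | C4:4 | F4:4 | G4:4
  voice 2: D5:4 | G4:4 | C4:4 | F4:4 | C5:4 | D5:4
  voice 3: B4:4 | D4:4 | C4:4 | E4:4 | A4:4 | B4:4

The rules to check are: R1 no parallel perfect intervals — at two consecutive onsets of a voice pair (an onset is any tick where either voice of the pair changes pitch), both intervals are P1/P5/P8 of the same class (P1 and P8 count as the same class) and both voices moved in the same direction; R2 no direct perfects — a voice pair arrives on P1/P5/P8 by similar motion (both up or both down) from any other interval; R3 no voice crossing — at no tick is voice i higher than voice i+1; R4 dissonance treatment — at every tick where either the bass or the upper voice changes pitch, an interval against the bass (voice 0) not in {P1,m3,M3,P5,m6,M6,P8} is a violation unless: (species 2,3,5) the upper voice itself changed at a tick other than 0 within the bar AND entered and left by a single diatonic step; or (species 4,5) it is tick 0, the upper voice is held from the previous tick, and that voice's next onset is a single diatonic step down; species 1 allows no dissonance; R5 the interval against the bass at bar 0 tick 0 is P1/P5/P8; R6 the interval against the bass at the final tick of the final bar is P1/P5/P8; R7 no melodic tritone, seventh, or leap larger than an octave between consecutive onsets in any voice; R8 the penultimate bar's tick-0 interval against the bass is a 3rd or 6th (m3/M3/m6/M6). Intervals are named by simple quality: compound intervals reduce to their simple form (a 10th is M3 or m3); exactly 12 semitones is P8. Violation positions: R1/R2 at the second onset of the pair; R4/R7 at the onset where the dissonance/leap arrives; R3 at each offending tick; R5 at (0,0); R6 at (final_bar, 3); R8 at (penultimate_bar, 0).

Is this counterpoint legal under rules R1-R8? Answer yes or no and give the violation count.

bar 0: v0=G3 v1=G4 v2=D5 v3=B4 (M3)
bar 1: v0=E3 v1=C4 v2=G4 v3=D4 (m7)
bar 2: v0=D3 v1=G3 v2=C4 v3=C4 (m7)
bar 3: v0=E3 v1=C4 v2=F4 v3=E4 (P8)
bar 4: v0=A3 v1=F4 v2=C5 v3=A4 (P8)
bar 5: v0=G3 v1=G4 v2=D5 v3=B4 (M3)
  R3 @ bar0.0: D5 above B4
  R5 @ bar0.0: opens on M3
  R3 @ bar0.1: D5 above B4
  R3 @ bar0.2: D5 above B4
  R3 @ bar0.3: D5 above B4
  R1 @ bar1.0: G4/D5 P5 -> C4/G4 P5 similar
  R3 @ bar1.0: G4 above D4
  R4 @ bar1.0: E3/D4 m7 untreated
  R3 @ bar1.1: G4 above D4
  R3 @ bar1.2: G4 above D4
  R3 @ bar1.3: G4 above D4
  R2 @ bar2.0: G4/D4 P4 -> C4/C4 P1 similar
  R4 @ bar2.0: D3/G3 P4 untreated
  R4 @ bar2.0: D3/C4 m7 untreated
  R4 @ bar2.0: D3/C4 m7 untreated
  R2 @ bar3.0: D3/C4 m7 -> E3/E4 P8 similar
  R3 @ bar3.0: F4 above E4
  R4 @ bar3.0: E3/F4 m2 untreated
  R3 @ bar3.1: F4 above E4
  R3 @ bar3.2: F4 above E4
  R3 @ bar3.3: F4 above E4
  R1 @ bar4.0: E3/E4 P8 -> A3/A4 P8 similar
  R2 @ bar4.0: C4/F4 P4 -> F4/C5 P5 similar
  R3 @ bar4.0: C5 above A4
  R8 @ bar4.0: penult P8 not 3rd/6th
  R3 @ bar4.1: C5 above A4
  R3 @ bar4.2: C5 above A4
  R3 @ bar4.3: C5 above A4
  R1 @ bar5.0: F4/C5 P5 -> G4/D5 P5 similar
  R3 @ bar5.0: D5 above B4
  R3 @ bar5.1: D5 above B4
  R3 @ bar5.2: D5 above B4
  R3 @ bar5.3: D5 above B4
  R6 @ bar5.3: closes on M3

No (34 violations)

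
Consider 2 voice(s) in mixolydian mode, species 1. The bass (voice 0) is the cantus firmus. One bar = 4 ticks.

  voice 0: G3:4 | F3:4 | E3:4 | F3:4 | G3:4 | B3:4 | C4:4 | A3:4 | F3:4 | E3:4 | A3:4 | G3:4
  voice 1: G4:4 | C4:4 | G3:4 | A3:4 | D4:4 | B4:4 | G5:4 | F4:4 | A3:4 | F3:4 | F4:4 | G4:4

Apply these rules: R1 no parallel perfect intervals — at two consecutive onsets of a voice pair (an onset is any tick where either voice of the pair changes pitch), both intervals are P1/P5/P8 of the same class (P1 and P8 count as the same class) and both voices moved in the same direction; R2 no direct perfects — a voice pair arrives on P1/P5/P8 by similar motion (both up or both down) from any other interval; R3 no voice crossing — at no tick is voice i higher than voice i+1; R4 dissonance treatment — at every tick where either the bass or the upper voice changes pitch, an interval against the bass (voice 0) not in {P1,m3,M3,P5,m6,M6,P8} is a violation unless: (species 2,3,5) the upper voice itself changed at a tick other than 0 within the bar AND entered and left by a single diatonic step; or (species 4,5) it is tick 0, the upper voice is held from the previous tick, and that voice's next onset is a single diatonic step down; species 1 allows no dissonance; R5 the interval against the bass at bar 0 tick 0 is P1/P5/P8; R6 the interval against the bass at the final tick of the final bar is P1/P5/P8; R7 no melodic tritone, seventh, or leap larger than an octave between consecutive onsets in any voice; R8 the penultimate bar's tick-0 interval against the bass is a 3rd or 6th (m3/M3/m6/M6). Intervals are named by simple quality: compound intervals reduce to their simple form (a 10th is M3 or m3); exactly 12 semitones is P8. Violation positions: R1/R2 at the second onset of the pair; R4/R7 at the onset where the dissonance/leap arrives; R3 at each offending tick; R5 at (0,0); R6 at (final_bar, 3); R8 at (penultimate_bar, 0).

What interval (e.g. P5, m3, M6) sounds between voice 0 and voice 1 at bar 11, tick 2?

voice 0=G3 voice 1=G4 -> P8

P8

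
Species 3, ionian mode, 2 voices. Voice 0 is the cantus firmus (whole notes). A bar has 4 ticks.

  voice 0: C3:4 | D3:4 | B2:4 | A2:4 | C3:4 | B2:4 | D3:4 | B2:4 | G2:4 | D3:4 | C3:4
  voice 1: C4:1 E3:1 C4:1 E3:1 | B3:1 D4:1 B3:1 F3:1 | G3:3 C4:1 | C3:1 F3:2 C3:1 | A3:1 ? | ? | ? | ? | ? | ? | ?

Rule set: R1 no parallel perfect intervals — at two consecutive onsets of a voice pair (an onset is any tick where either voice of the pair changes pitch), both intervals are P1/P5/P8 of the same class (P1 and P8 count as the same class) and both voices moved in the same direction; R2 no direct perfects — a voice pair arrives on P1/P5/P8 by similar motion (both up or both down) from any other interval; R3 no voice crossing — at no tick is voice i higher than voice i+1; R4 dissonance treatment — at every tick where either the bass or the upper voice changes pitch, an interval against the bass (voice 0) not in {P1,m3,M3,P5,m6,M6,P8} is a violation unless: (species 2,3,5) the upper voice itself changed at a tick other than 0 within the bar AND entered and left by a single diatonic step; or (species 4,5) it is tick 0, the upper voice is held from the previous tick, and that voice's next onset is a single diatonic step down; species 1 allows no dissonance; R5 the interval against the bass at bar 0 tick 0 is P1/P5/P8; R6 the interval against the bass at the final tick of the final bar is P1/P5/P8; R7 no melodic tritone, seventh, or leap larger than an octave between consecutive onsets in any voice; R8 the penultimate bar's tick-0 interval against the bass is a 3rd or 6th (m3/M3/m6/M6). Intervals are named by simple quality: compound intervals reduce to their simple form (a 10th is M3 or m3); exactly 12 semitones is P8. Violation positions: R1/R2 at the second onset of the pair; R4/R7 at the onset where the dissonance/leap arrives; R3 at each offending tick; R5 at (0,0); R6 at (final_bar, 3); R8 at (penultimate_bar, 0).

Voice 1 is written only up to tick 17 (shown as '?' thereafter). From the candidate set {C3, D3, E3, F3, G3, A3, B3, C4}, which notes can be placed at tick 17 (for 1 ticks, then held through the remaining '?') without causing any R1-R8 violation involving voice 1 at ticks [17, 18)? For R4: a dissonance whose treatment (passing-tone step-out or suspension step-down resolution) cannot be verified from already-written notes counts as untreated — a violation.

{A3, C3, C4, E3, G3}

C3: legal
D3: violates R4
E3: legal
F3: violates R4
G3: legal
A3: legal
B3: violates R4
C4: legal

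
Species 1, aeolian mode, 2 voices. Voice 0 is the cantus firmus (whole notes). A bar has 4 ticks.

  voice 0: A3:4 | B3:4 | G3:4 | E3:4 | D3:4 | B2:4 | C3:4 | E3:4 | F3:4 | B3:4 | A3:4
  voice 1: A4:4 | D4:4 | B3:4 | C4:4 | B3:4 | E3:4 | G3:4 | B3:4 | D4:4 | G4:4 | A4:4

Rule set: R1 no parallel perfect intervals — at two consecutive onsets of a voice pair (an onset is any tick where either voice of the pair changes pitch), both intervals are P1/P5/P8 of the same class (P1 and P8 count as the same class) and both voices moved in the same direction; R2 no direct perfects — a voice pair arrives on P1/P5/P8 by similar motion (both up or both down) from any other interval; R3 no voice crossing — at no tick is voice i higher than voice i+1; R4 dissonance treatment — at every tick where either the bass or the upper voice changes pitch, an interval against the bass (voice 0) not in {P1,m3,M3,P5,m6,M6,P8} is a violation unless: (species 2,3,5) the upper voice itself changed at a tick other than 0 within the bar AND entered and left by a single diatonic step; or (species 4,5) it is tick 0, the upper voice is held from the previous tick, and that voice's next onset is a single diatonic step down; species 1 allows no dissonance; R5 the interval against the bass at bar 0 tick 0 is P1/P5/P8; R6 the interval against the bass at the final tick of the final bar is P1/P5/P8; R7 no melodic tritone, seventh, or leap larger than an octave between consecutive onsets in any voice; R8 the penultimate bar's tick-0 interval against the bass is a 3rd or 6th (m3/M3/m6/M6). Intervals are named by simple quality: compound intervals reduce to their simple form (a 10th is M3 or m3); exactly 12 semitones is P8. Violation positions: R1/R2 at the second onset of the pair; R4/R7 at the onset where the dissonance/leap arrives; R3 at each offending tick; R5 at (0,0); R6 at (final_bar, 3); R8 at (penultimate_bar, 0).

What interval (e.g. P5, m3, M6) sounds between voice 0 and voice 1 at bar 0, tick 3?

P8

voice 0=A3 voice 1=A4 -> P8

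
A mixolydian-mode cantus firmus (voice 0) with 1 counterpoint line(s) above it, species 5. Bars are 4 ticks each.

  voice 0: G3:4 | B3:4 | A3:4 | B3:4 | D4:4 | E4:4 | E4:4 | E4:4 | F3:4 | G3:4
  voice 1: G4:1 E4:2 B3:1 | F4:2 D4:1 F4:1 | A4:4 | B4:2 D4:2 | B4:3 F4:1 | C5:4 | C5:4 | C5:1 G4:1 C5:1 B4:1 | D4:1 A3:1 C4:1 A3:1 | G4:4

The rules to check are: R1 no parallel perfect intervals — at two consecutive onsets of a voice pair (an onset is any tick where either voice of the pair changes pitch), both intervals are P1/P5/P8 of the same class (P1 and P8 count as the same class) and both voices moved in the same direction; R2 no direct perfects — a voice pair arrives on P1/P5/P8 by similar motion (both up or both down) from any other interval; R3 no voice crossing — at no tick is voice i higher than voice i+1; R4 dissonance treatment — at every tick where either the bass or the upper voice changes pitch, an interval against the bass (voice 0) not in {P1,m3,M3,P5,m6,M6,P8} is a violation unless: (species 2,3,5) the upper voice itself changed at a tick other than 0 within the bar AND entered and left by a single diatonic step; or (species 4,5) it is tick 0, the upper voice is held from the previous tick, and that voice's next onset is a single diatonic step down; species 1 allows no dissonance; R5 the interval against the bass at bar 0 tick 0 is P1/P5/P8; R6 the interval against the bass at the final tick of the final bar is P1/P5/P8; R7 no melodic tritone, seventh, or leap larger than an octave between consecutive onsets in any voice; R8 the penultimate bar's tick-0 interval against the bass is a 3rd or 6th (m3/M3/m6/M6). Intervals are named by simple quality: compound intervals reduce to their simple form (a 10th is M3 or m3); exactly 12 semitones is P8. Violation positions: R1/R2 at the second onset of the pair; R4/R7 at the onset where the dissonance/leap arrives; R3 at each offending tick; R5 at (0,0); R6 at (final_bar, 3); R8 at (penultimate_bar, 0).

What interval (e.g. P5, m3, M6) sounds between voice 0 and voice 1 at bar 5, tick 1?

voice 0=E4 voice 1=C5 -> m6

m6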